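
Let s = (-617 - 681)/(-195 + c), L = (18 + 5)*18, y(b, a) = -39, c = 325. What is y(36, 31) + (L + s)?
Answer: 23726/65 ≈ 365.02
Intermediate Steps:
L = 414 (L = 23*18 = 414)
s = -649/65 (s = (-617 - 681)/(-195 + 325) = -1298/130 = -1298*1/130 = -649/65 ≈ -9.9846)
y(36, 31) + (L + s) = -39 + (414 - 649/65) = -39 + 26261/65 = 23726/65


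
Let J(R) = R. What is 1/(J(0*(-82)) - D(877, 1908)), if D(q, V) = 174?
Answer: -1/174 ≈ -0.0057471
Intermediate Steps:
1/(J(0*(-82)) - D(877, 1908)) = 1/(0*(-82) - 1*174) = 1/(0 - 174) = 1/(-174) = -1/174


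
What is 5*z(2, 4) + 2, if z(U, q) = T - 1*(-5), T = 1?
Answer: 32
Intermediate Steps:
z(U, q) = 6 (z(U, q) = 1 - 1*(-5) = 1 + 5 = 6)
5*z(2, 4) + 2 = 5*6 + 2 = 30 + 2 = 32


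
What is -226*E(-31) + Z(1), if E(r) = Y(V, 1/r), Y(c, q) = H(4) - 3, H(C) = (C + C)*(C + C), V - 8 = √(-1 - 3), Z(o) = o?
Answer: -13785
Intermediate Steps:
V = 8 + 2*I (V = 8 + √(-1 - 3) = 8 + √(-4) = 8 + 2*I ≈ 8.0 + 2.0*I)
H(C) = 4*C² (H(C) = (2*C)*(2*C) = 4*C²)
Y(c, q) = 61 (Y(c, q) = 4*4² - 3 = 4*16 - 3 = 64 - 3 = 61)
E(r) = 61
-226*E(-31) + Z(1) = -226*61 + 1 = -13786 + 1 = -13785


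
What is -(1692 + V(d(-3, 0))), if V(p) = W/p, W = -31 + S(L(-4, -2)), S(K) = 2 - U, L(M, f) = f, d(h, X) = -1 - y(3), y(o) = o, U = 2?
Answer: -6799/4 ≈ -1699.8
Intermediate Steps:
d(h, X) = -4 (d(h, X) = -1 - 1*3 = -1 - 3 = -4)
S(K) = 0 (S(K) = 2 - 1*2 = 2 - 2 = 0)
W = -31 (W = -31 + 0 = -31)
V(p) = -31/p
-(1692 + V(d(-3, 0))) = -(1692 - 31/(-4)) = -(1692 - 31*(-¼)) = -(1692 + 31/4) = -1*6799/4 = -6799/4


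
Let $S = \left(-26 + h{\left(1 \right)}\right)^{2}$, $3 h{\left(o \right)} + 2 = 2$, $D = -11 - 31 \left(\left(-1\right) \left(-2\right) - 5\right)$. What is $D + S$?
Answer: $758$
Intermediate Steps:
$D = 82$ ($D = -11 - 31 \left(2 - 5\right) = -11 - -93 = -11 + 93 = 82$)
$h{\left(o \right)} = 0$ ($h{\left(o \right)} = - \frac{2}{3} + \frac{1}{3} \cdot 2 = - \frac{2}{3} + \frac{2}{3} = 0$)
$S = 676$ ($S = \left(-26 + 0\right)^{2} = \left(-26\right)^{2} = 676$)
$D + S = 82 + 676 = 758$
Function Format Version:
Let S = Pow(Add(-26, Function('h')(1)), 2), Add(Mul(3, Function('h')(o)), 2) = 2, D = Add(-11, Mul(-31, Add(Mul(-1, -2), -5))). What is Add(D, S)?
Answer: 758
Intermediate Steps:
D = 82 (D = Add(-11, Mul(-31, Add(2, -5))) = Add(-11, Mul(-31, -3)) = Add(-11, 93) = 82)
Function('h')(o) = 0 (Function('h')(o) = Add(Rational(-2, 3), Mul(Rational(1, 3), 2)) = Add(Rational(-2, 3), Rational(2, 3)) = 0)
S = 676 (S = Pow(Add(-26, 0), 2) = Pow(-26, 2) = 676)
Add(D, S) = Add(82, 676) = 758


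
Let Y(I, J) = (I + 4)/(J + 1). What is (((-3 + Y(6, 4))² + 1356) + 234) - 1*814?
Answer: 777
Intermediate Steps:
Y(I, J) = (4 + I)/(1 + J)
(((-3 + Y(6, 4))² + 1356) + 234) - 1*814 = (((-3 + (4 + 6)/(1 + 4))² + 1356) + 234) - 1*814 = (((-3 + 10/5)² + 1356) + 234) - 814 = (((-3 + (⅕)*10)² + 1356) + 234) - 814 = (((-3 + 2)² + 1356) + 234) - 814 = (((-1)² + 1356) + 234) - 814 = ((1 + 1356) + 234) - 814 = (1357 + 234) - 814 = 1591 - 814 = 777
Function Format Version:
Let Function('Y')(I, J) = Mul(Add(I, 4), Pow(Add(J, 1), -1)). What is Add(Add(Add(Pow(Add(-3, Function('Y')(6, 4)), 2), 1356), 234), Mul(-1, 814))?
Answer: 777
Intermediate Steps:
Function('Y')(I, J) = Mul(Pow(Add(1, J), -1), Add(4, I)) (Function('Y')(I, J) = Mul(Add(4, I), Pow(Add(1, J), -1)) = Mul(Pow(Add(1, J), -1), Add(4, I)))
Add(Add(Add(Pow(Add(-3, Function('Y')(6, 4)), 2), 1356), 234), Mul(-1, 814)) = Add(Add(Add(Pow(Add(-3, Mul(Pow(Add(1, 4), -1), Add(4, 6))), 2), 1356), 234), Mul(-1, 814)) = Add(Add(Add(Pow(Add(-3, Mul(Pow(5, -1), 10)), 2), 1356), 234), -814) = Add(Add(Add(Pow(Add(-3, Mul(Rational(1, 5), 10)), 2), 1356), 234), -814) = Add(Add(Add(Pow(Add(-3, 2), 2), 1356), 234), -814) = Add(Add(Add(Pow(-1, 2), 1356), 234), -814) = Add(Add(Add(1, 1356), 234), -814) = Add(Add(1357, 234), -814) = Add(1591, -814) = 777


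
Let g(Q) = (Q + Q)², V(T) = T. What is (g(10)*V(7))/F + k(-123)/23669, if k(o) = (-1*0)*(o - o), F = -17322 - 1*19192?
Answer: -1400/18257 ≈ -0.076683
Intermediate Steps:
g(Q) = 4*Q² (g(Q) = (2*Q)² = 4*Q²)
F = -36514 (F = -17322 - 19192 = -36514)
k(o) = 0 (k(o) = 0*0 = 0)
(g(10)*V(7))/F + k(-123)/23669 = ((4*10²)*7)/(-36514) + 0/23669 = ((4*100)*7)*(-1/36514) + 0*(1/23669) = (400*7)*(-1/36514) + 0 = 2800*(-1/36514) + 0 = -1400/18257 + 0 = -1400/18257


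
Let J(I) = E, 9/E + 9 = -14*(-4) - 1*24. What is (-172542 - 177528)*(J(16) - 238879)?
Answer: 1923357394560/23 ≈ 8.3624e+10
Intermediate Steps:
E = 9/23 (E = 9/(-9 + (-14*(-4) - 1*24)) = 9/(-9 + (56 - 24)) = 9/(-9 + 32) = 9/23 ≈ 0.39130)
J(I) = 9/23
(-172542 - 177528)*(J(16) - 238879) = (-172542 - 177528)*(9/23 - 238879) = -350070*(-5494208/23) = 1923357394560/23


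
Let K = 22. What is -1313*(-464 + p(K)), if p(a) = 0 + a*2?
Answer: 551460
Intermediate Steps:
p(a) = 2*a (p(a) = 0 + 2*a = 2*a)
-1313*(-464 + p(K)) = -1313*(-464 + 2*22) = -1313*(-464 + 44) = -1313*(-420) = 551460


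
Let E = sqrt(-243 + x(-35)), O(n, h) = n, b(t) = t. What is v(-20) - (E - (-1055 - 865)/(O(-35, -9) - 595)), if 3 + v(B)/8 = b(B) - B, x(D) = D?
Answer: -440/21 - I*sqrt(278) ≈ -20.952 - 16.673*I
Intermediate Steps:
E = I*sqrt(278) (E = sqrt(-243 - 35) = sqrt(-278) = I*sqrt(278) ≈ 16.673*I)
v(B) = -24 (v(B) = -24 + 8*(B - B) = -24 + 8*0 = -24 + 0 = -24)
v(-20) - (E - (-1055 - 865)/(O(-35, -9) - 595)) = -24 - (I*sqrt(278) - (-1055 - 865)/(-35 - 595)) = -24 - (I*sqrt(278) - (-1920)/(-630)) = -24 - (I*sqrt(278) - (-1920)*(-1)/630) = -24 - (I*sqrt(278) - 1*64/21) = -24 - (I*sqrt(278) - 64/21) = -24 - (-64/21 + I*sqrt(278)) = -24 + (64/21 - I*sqrt(278)) = -440/21 - I*sqrt(278)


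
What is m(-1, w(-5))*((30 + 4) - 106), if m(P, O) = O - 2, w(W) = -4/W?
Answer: 432/5 ≈ 86.400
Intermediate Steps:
m(P, O) = -2 + O
m(-1, w(-5))*((30 + 4) - 106) = (-2 - 4/(-5))*((30 + 4) - 106) = (-2 - 4*(-⅕))*(34 - 106) = (-2 + ⅘)*(-72) = -6/5*(-72) = 432/5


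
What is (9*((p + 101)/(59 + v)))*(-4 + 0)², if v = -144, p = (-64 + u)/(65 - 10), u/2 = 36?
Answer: -801072/4675 ≈ -171.35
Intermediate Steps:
u = 72 (u = 2*36 = 72)
p = 8/55 (p = (-64 + 72)/(65 - 10) = 8/55 ≈ 0.14545)
(9*((p + 101)/(59 + v)))*(-4 + 0)² = (9*((8/55 + 101)/(59 - 144)))*(-4 + 0)² = (9*((5563/55)/(-85)))*(-4)² = (9*((5563/55)*(-1/85)))*16 = (9*(-5563/4675))*16 = -50067/4675*16 = -801072/4675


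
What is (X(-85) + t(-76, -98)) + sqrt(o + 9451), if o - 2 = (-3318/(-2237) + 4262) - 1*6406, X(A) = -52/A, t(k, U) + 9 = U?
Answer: -9043/85 + sqrt(36582893587)/2237 ≈ -20.887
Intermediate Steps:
t(k, U) = -9 + U
o = -4788336/2237 (o = 2 + ((-3318/(-2237) + 4262) - 1*6406) = 2 + ((-3318*(-1/2237) + 4262) - 6406) = 2 + ((3318/2237 + 4262) - 6406) = 2 + (9537412/2237 - 6406) = 2 - 4792810/2237 = -4788336/2237 ≈ -2140.5)
(X(-85) + t(-76, -98)) + sqrt(o + 9451) = (-52/(-85) + (-9 - 98)) + sqrt(-4788336/2237 + 9451) = (-52*(-1/85) - 107) + sqrt(16353551/2237) = (52/85 - 107) + sqrt(36582893587)/2237 = -9043/85 + sqrt(36582893587)/2237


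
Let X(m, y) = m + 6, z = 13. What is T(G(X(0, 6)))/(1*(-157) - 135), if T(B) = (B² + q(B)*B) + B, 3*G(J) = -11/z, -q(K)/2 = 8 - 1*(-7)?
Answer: -6281/222066 ≈ -0.028284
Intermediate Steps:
X(m, y) = 6 + m
q(K) = -30 (q(K) = -2*(8 - 1*(-7)) = -2*(8 + 7) = -2*15 = -30)
G(J) = -11/39 (G(J) = (-11/13)/3 = (-11*1/13)/3 = (⅓)*(-11/13) = -11/39)
T(B) = B² - 29*B (T(B) = (B² - 30*B) + B = B² - 29*B)
T(G(X(0, 6)))/(1*(-157) - 135) = (-11*(-29 - 11/39)/39)/(1*(-157) - 135) = (-11/39*(-1142/39))/(-157 - 135) = (12562/1521)/(-292) = (12562/1521)*(-1/292) = -6281/222066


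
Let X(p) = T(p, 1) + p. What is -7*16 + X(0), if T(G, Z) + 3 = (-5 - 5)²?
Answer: -15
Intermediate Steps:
T(G, Z) = 97 (T(G, Z) = -3 + (-5 - 5)² = -3 + (-10)² = -3 + 100 = 97)
X(p) = 97 + p
-7*16 + X(0) = -7*16 + (97 + 0) = -112 + 97 = -15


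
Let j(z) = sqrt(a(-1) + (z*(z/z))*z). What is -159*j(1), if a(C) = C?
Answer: 0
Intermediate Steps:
j(z) = sqrt(-1 + z**2) (j(z) = sqrt(-1 + (z*(z/z))*z) = sqrt(-1 + (z*1)*z) = sqrt(-1 + z*z) = sqrt(-1 + z**2))
-159*j(1) = -159*sqrt(-1 + 1**2) = -159*sqrt(-1 + 1) = -159*sqrt(0) = -159*0 = 0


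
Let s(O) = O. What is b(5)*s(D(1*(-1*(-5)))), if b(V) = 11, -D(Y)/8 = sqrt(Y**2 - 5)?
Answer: -176*sqrt(5) ≈ -393.55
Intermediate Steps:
D(Y) = -8*sqrt(-5 + Y**2) (D(Y) = -8*sqrt(Y**2 - 5) = -8*sqrt(-5 + Y**2))
b(5)*s(D(1*(-1*(-5)))) = 11*(-8*sqrt(-5 + (1*(-1*(-5)))**2)) = 11*(-8*sqrt(-5 + (1*5)**2)) = 11*(-8*sqrt(-5 + 5**2)) = 11*(-8*sqrt(-5 + 25)) = 11*(-16*sqrt(5)) = -176*sqrt(5)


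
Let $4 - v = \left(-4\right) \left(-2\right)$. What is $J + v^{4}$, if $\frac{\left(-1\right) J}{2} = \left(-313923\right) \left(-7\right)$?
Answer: $-4394666$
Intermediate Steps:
$J = -4394922$ ($J = - 2 \left(\left(-313923\right) \left(-7\right)\right) = \left(-2\right) 2197461 = -4394922$)
$v = -4$ ($v = 4 - \left(-4\right) \left(-2\right) = 4 - 8 = -4$)
$J + v^{4} = -4394922 + \left(-4\right)^{4} = -4394922 + 256 = -4394666$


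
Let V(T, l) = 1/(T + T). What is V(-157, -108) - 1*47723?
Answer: -14985023/314 ≈ -47723.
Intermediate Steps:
V(T, l) = 1/(2*T)
V(-157, -108) - 1*47723 = (½)/(-157) - 1*47723 = (½)*(-1/157) - 47723 = -1/314 - 47723 = -14985023/314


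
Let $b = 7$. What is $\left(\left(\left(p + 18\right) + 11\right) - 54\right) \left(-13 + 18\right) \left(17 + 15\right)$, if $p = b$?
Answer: $-2880$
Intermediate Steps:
$p = 7$
$\left(\left(\left(p + 18\right) + 11\right) - 54\right) \left(-13 + 18\right) \left(17 + 15\right) = \left(\left(\left(7 + 18\right) + 11\right) - 54\right) \left(-13 + 18\right) \left(17 + 15\right) = \left(\left(25 + 11\right) - 54\right) 5 \cdot 32 = \left(36 - 54\right) 160 = \left(-18\right) 160 = -2880$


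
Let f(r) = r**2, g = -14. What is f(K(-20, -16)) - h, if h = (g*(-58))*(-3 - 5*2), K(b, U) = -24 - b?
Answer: 10572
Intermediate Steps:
h = -10556 (h = (-14*(-58))*(-3 - 5*2) = 812*(-3 - 10) = 812*(-13) = -10556)
f(K(-20, -16)) - h = (-24 - 1*(-20))**2 - 1*(-10556) = (-24 + 20)**2 + 10556 = (-4)**2 + 10556 = 16 + 10556 = 10572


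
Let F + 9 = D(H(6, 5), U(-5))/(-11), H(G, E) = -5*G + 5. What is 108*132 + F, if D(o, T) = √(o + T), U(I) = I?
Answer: 14247 - I*√30/11 ≈ 14247.0 - 0.49793*I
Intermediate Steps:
H(G, E) = 5 - 5*G
D(o, T) = √(T + o)
F = -9 - I*√30/11 (F = -9 + √(-5 + (5 - 5*6))/(-11) = -9 + √(-5 + (5 - 30))*(-1/11) = -9 + √(-5 - 25)*(-1/11) = -9 + √(-30)*(-1/11) = -9 + (I*√30)*(-1/11) = -9 - I*√30/11 ≈ -9.0 - 0.49793*I)
108*132 + F = 108*132 + (-9 - I*√30/11) = 14256 + (-9 - I*√30/11) = 14247 - I*√30/11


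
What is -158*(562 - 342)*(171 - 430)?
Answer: 9002840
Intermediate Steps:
-158*(562 - 342)*(171 - 430) = -34760*(-259) = -158*(-56980) = 9002840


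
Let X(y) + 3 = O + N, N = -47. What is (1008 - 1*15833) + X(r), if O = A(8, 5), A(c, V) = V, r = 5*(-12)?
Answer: -14870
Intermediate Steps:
r = -60
O = 5
X(y) = -45 (X(y) = -3 + (5 - 47) = -3 - 42 = -45)
(1008 - 1*15833) + X(r) = (1008 - 1*15833) - 45 = (1008 - 15833) - 45 = -14825 - 45 = -14870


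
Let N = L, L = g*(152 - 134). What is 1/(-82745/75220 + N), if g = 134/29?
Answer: 436276/35806207 ≈ 0.012184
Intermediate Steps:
g = 134/29 (g = 134*(1/29) = 134/29 ≈ 4.6207)
L = 2412/29 (L = 134*(152 - 134)/29 = (134/29)*18 = 2412/29 ≈ 83.172)
N = 2412/29 ≈ 83.172
1/(-82745/75220 + N) = 1/(-82745/75220 + 2412/29) = 1/(-82745*1/75220 + 2412/29) = 1/(-16549/15044 + 2412/29) = 1/(35806207/436276) = 436276/35806207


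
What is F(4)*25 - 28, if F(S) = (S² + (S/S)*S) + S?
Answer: 572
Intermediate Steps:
F(S) = S² + 2*S (F(S) = (S² + 1*S) + S = (S² + S) + S = (S + S²) + S = S² + 2*S)
F(4)*25 - 28 = (4*(2 + 4))*25 - 28 = (4*6)*25 - 28 = 24*25 - 28 = 600 - 28 = 572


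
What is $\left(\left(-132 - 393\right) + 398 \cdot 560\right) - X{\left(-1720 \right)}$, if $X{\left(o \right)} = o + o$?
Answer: $225795$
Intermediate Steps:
$X{\left(o \right)} = 2 o$
$\left(\left(-132 - 393\right) + 398 \cdot 560\right) - X{\left(-1720 \right)} = \left(\left(-132 - 393\right) + 398 \cdot 560\right) - 2 \left(-1720\right) = \left(-525 + 222880\right) - -3440 = 222355 + 3440 = 225795$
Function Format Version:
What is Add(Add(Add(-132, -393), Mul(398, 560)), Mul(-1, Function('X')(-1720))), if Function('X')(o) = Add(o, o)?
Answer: 225795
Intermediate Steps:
Function('X')(o) = Mul(2, o)
Add(Add(Add(-132, -393), Mul(398, 560)), Mul(-1, Function('X')(-1720))) = Add(Add(Add(-132, -393), Mul(398, 560)), Mul(-1, Mul(2, -1720))) = Add(Add(-525, 222880), Mul(-1, -3440)) = Add(222355, 3440) = 225795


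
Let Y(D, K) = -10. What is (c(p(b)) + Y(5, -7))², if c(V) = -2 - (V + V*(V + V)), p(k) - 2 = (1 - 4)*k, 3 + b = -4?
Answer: 1194649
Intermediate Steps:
b = -7 (b = -3 - 4 = -7)
p(k) = 2 - 3*k (p(k) = 2 + (1 - 4)*k = 2 - 3*k)
c(V) = -2 - V - 2*V² (c(V) = -2 - (V + V*(2*V)) = -2 - (V + 2*V²) = -2 + (-V - 2*V²) = -2 - V - 2*V²)
(c(p(b)) + Y(5, -7))² = ((-2 - (2 - 3*(-7)) - 2*(2 - 3*(-7))²) - 10)² = ((-2 - (2 + 21) - 2*(2 + 21)²) - 10)² = ((-2 - 1*23 - 2*23²) - 10)² = ((-2 - 23 - 2*529) - 10)² = ((-2 - 23 - 1058) - 10)² = (-1083 - 10)² = (-1093)² = 1194649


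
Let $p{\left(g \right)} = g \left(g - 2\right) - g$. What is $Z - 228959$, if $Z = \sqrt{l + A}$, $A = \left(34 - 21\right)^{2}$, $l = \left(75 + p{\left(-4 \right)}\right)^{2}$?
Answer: $-228959 + \sqrt{10778} \approx -2.2886 \cdot 10^{5}$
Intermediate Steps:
$p{\left(g \right)} = - g + g \left(-2 + g\right)$ ($p{\left(g \right)} = g \left(-2 + g\right) - g = - g + g \left(-2 + g\right)$)
$l = 10609$ ($l = \left(75 - 4 \left(-3 - 4\right)\right)^{2} = \left(75 - -28\right)^{2} = \left(75 + 28\right)^{2} = 103^{2} = 10609$)
$A = 169$ ($A = 13^{2} = 169$)
$Z = \sqrt{10778}$ ($Z = \sqrt{10609 + 169} = \sqrt{10778} \approx 103.82$)
$Z - 228959 = \sqrt{10778} - 228959 = -228959 + \sqrt{10778}$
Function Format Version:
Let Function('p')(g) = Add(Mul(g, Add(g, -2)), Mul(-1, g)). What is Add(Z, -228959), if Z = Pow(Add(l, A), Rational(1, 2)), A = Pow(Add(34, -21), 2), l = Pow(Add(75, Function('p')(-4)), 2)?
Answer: Add(-228959, Pow(10778, Rational(1, 2))) ≈ -2.2886e+5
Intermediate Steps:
Function('p')(g) = Add(Mul(-1, g), Mul(g, Add(-2, g))) (Function('p')(g) = Add(Mul(g, Add(-2, g)), Mul(-1, g)) = Add(Mul(-1, g), Mul(g, Add(-2, g))))
l = 10609 (l = Pow(Add(75, Mul(-4, Add(-3, -4))), 2) = Pow(Add(75, Mul(-4, -7)), 2) = Pow(Add(75, 28), 2) = Pow(103, 2) = 10609)
A = 169 (A = Pow(13, 2) = 169)
Z = Pow(10778, Rational(1, 2)) (Z = Pow(Add(10609, 169), Rational(1, 2)) = Pow(10778, Rational(1, 2)) ≈ 103.82)
Add(Z, -228959) = Add(Pow(10778, Rational(1, 2)), -228959) = Add(-228959, Pow(10778, Rational(1, 2)))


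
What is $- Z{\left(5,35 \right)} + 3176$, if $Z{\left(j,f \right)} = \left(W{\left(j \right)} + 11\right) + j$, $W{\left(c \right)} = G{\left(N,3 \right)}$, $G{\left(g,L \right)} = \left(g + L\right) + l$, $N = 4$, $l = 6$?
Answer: $3147$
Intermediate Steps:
$G{\left(g,L \right)} = 6 + L + g$ ($G{\left(g,L \right)} = \left(g + L\right) + 6 = \left(L + g\right) + 6 = 6 + L + g$)
$W{\left(c \right)} = 13$ ($W{\left(c \right)} = 6 + 3 + 4 = 13$)
$Z{\left(j,f \right)} = 24 + j$ ($Z{\left(j,f \right)} = \left(13 + 11\right) + j = 24 + j$)
$- Z{\left(5,35 \right)} + 3176 = - (24 + 5) + 3176 = \left(-1\right) 29 + 3176 = -29 + 3176 = 3147$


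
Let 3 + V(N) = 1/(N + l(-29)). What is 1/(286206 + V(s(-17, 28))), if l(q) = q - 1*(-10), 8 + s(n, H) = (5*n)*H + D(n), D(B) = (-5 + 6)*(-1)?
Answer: 2408/689176823 ≈ 3.4940e-6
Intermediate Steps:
D(B) = -1 (D(B) = 1*(-1) = -1)
s(n, H) = -9 + 5*H*n (s(n, H) = -8 + ((5*n)*H - 1) = -8 + (5*H*n - 1) = -8 + (-1 + 5*H*n) = -9 + 5*H*n)
l(q) = 10 + q (l(q) = q + 10 = 10 + q)
V(N) = -3 + 1/(-19 + N) (V(N) = -3 + 1/(N + (10 - 29)) = -3 + 1/(N - 19) = -3 + 1/(-19 + N))
1/(286206 + V(s(-17, 28))) = 1/(286206 + (58 - 3*(-9 + 5*28*(-17)))/(-19 + (-9 + 5*28*(-17)))) = 1/(286206 + (58 - 3*(-9 - 2380))/(-19 + (-9 - 2380))) = 1/(286206 + (58 - 3*(-2389))/(-19 - 2389)) = 1/(286206 + (58 + 7167)/(-2408)) = 1/(286206 - 1/2408*7225) = 1/(286206 - 7225/2408) = 1/(689176823/2408) = 2408/689176823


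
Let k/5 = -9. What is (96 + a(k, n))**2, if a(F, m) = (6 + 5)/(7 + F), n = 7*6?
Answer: 13227769/1444 ≈ 9160.5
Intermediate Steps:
n = 42
k = -45 (k = 5*(-9) = -45)
a(F, m) = 11/(7 + F)
(96 + a(k, n))**2 = (96 + 11/(7 - 45))**2 = (96 + 11/(-38))**2 = (96 + 11*(-1/38))**2 = (96 - 11/38)**2 = (3637/38)**2 = 13227769/1444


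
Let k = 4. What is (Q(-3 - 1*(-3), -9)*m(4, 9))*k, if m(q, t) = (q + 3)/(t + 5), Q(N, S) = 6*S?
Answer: -108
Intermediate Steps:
m(q, t) = (3 + q)/(5 + t)
(Q(-3 - 1*(-3), -9)*m(4, 9))*k = ((6*(-9))*((3 + 4)/(5 + 9)))*4 = -54*7/14*4 = -27*7/7*4 = -54*½*4 = -27*4 = -108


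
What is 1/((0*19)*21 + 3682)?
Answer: 1/3682 ≈ 0.00027159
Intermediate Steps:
1/((0*19)*21 + 3682) = 1/(0*21 + 3682) = 1/(0 + 3682) = 1/3682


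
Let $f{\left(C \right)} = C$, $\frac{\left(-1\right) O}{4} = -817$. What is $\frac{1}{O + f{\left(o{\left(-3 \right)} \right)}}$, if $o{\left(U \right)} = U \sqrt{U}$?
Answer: $\frac{3268}{10679851} + \frac{3 i \sqrt{3}}{10679851} \approx 0.000306 + 4.8654 \cdot 10^{-7} i$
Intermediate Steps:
$O = 3268$ ($O = \left(-4\right) \left(-817\right) = 3268$)
$o{\left(U \right)} = U^{\frac{3}{2}}$
$\frac{1}{O + f{\left(o{\left(-3 \right)} \right)}} = \frac{1}{3268 + \left(-3\right)^{\frac{3}{2}}} = \frac{1}{3268 - 3 i \sqrt{3}}$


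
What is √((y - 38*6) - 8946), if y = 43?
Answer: I*√9131 ≈ 95.556*I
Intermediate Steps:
√((y - 38*6) - 8946) = √((43 - 38*6) - 8946) = √((43 - 228) - 8946) = √(-185 - 8946) = √(-9131) = I*√9131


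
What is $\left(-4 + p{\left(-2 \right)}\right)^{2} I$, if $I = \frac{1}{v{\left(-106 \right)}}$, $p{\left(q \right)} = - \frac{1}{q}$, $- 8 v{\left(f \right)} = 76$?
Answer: $- \frac{49}{38} \approx -1.2895$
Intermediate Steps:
$v{\left(f \right)} = - \frac{19}{2}$ ($v{\left(f \right)} = \left(- \frac{1}{8}\right) 76 = - \frac{19}{2}$)
$I = - \frac{2}{19}$ ($I = \frac{1}{- \frac{19}{2}} = - \frac{2}{19} \approx -0.10526$)
$\left(-4 + p{\left(-2 \right)}\right)^{2} I = \left(-4 - \frac{1}{-2}\right)^{2} \left(- \frac{2}{19}\right) = \left(-4 - - \frac{1}{2}\right)^{2} \left(- \frac{2}{19}\right) = \left(-4 + \frac{1}{2}\right)^{2} \left(- \frac{2}{19}\right) = \left(- \frac{7}{2}\right)^{2} \left(- \frac{2}{19}\right) = \frac{49}{4} \left(- \frac{2}{19}\right) = - \frac{49}{38}$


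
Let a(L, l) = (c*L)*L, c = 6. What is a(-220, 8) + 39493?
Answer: 329893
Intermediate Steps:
a(L, l) = 6*L² (a(L, l) = (6*L)*L = 6*L²)
a(-220, 8) + 39493 = 6*(-220)² + 39493 = 6*48400 + 39493 = 290400 + 39493 = 329893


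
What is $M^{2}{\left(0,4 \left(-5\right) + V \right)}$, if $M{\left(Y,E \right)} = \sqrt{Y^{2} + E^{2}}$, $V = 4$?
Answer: $256$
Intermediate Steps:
$M{\left(Y,E \right)} = \sqrt{E^{2} + Y^{2}}$
$M^{2}{\left(0,4 \left(-5\right) + V \right)} = \left(\sqrt{\left(4 \left(-5\right) + 4\right)^{2} + 0^{2}}\right)^{2} = \left(\sqrt{\left(-20 + 4\right)^{2} + 0}\right)^{2} = \left(\sqrt{\left(-16\right)^{2} + 0}\right)^{2} = \left(\sqrt{256 + 0}\right)^{2} = \left(\sqrt{256}\right)^{2} = 16^{2} = 256$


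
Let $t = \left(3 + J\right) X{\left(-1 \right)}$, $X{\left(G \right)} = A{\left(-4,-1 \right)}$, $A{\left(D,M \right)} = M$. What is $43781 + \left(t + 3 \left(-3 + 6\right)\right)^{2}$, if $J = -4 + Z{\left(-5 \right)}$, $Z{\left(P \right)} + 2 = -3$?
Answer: $44006$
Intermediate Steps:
$X{\left(G \right)} = -1$
$Z{\left(P \right)} = -5$ ($Z{\left(P \right)} = -2 - 3 = -5$)
$J = -9$ ($J = -4 - 5 = -9$)
$t = 6$ ($t = \left(3 - 9\right) \left(-1\right) = \left(-6\right) \left(-1\right) = 6$)
$43781 + \left(t + 3 \left(-3 + 6\right)\right)^{2} = 43781 + \left(6 + 3 \left(-3 + 6\right)\right)^{2} = 43781 + \left(6 + 3 \cdot 3\right)^{2} = 43781 + \left(6 + 9\right)^{2} = 43781 + 15^{2} = 43781 + 225 = 44006$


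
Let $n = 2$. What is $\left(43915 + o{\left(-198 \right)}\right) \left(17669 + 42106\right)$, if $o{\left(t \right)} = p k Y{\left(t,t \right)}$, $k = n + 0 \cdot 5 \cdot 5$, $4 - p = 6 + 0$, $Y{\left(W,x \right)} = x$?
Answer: $2672360925$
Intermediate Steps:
$p = -2$ ($p = 4 - \left(6 + 0\right) = 4 - 6 = -2$)
$k = 2$ ($k = 2 + 0 \cdot 5 \cdot 5 = 2 + 0 \cdot 5 = 2 + 0 = 2$)
$o{\left(t \right)} = - 4 t$ ($o{\left(t \right)} = \left(-2\right) 2 t = - 4 t$)
$\left(43915 + o{\left(-198 \right)}\right) \left(17669 + 42106\right) = \left(43915 - -792\right) \left(17669 + 42106\right) = \left(43915 + 792\right) 59775 = 44707 \cdot 59775 = 2672360925$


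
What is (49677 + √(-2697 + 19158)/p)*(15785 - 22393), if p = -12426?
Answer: -328265616 + 3304*√1829/2071 ≈ -3.2827e+8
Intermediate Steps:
(49677 + √(-2697 + 19158)/p)*(15785 - 22393) = (49677 + √(-2697 + 19158)/(-12426))*(15785 - 22393) = (49677 + √16461*(-1/12426))*(-6608) = (49677 + (3*√1829)*(-1/12426))*(-6608) = (49677 - √1829/4142)*(-6608) = -328265616 + 3304*√1829/2071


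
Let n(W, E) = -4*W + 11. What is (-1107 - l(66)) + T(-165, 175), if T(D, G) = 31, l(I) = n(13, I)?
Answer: -1035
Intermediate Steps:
n(W, E) = 11 - 4*W
l(I) = -41 (l(I) = 11 - 4*13 = 11 - 52 = -41)
(-1107 - l(66)) + T(-165, 175) = (-1107 - 1*(-41)) + 31 = (-1107 + 41) + 31 = -1066 + 31 = -1035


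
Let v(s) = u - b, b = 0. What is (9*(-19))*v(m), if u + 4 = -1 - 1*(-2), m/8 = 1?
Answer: 513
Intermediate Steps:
m = 8 (m = 8*1 = 8)
u = -3 (u = -4 + (-1 - 1*(-2)) = -4 + (-1 + 2) = -4 + 1 = -3)
v(s) = -3 (v(s) = -3 - 1*0 = -3 + 0 = -3)
(9*(-19))*v(m) = (9*(-19))*(-3) = -171*(-3) = 513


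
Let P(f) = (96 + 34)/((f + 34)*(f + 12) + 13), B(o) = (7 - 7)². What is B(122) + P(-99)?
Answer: 5/218 ≈ 0.022936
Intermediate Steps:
B(o) = 0 (B(o) = 0² = 0)
P(f) = 130/(13 + (12 + f)*(34 + f)) (P(f) = 130/((34 + f)*(12 + f) + 13) = 130/((12 + f)*(34 + f) + 13) = 130/(13 + (12 + f)*(34 + f)))
B(122) + P(-99) = 0 + 130/(421 + (-99)² + 46*(-99)) = 0 + 130/(421 + 9801 - 4554) = 0 + 130/5668 = 0 + 130*(1/5668) = 0 + 5/218 = 5/218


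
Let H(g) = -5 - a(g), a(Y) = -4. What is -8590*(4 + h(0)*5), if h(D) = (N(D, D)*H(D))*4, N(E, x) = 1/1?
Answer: 137440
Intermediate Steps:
N(E, x) = 1 (N(E, x) = 1*1 = 1)
H(g) = -1 (H(g) = -5 - 1*(-4) = -5 + 4 = -1)
h(D) = -4 (h(D) = (1*(-1))*4 = -1*4 = -4)
-8590*(4 + h(0)*5) = -8590*(4 - 4*5) = -8590*(4 - 20) = -8590*(-16) = 137440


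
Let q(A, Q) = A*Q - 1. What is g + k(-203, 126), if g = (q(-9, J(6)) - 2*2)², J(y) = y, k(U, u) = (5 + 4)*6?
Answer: 3535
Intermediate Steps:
k(U, u) = 54 (k(U, u) = 9*6 = 54)
q(A, Q) = -1 + A*Q
g = 3481 (g = ((-1 - 9*6) - 2*2)² = ((-1 - 54) - 4)² = (-55 - 4)² = (-59)² = 3481)
g + k(-203, 126) = 3481 + 54 = 3535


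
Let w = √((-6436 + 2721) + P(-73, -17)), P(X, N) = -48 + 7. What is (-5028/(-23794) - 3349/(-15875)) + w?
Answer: 79752803/188864875 + 2*I*√939 ≈ 0.42227 + 61.286*I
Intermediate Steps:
P(X, N) = -41
w = 2*I*√939 (w = √((-6436 + 2721) - 41) = √(-3715 - 41) = √(-3756) = 2*I*√939 ≈ 61.286*I)
(-5028/(-23794) - 3349/(-15875)) + w = (-5028/(-23794) - 3349/(-15875)) + 2*I*√939 = (-5028*(-1/23794) - 3349*(-1/15875)) + 2*I*√939 = (2514/11897 + 3349/15875) + 2*I*√939 = 79752803/188864875 + 2*I*√939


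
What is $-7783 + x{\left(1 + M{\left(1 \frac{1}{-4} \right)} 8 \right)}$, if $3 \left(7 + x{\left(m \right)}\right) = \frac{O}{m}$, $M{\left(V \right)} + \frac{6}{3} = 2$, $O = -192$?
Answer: $-7854$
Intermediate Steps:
$M{\left(V \right)} = 0$ ($M{\left(V \right)} = -2 + 2 = 0$)
$x{\left(m \right)} = -7 - \frac{64}{m}$ ($x{\left(m \right)} = -7 + \frac{\left(-192\right) \frac{1}{m}}{3} = -7 - \frac{64}{m}$)
$-7783 + x{\left(1 + M{\left(1 \frac{1}{-4} \right)} 8 \right)} = -7783 - \left(7 + \frac{64}{1 + 0 \cdot 8}\right) = -7783 - \left(7 + \frac{64}{1 + 0}\right) = -7783 - \left(7 + \frac{64}{1}\right) = -7783 - 71 = -7854$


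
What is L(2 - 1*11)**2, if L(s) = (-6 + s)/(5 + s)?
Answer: 225/16 ≈ 14.063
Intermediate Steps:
L(s) = (-6 + s)/(5 + s)
L(2 - 1*11)**2 = ((-6 + (2 - 1*11))/(5 + (2 - 1*11)))**2 = ((-6 + (2 - 11))/(5 + (2 - 11)))**2 = ((-6 - 9)/(5 - 9))**2 = (-15/(-4))**2 = (-1/4*(-15))**2 = (15/4)**2 = 225/16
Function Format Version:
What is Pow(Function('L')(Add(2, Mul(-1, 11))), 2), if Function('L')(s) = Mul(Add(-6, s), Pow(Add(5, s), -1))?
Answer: Rational(225, 16) ≈ 14.063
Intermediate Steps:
Function('L')(s) = Mul(Pow(Add(5, s), -1), Add(-6, s))
Pow(Function('L')(Add(2, Mul(-1, 11))), 2) = Pow(Mul(Pow(Add(5, Add(2, Mul(-1, 11))), -1), Add(-6, Add(2, Mul(-1, 11)))), 2) = Pow(Mul(Pow(Add(5, Add(2, -11)), -1), Add(-6, Add(2, -11))), 2) = Pow(Mul(Pow(Add(5, -9), -1), Add(-6, -9)), 2) = Pow(Mul(Pow(-4, -1), -15), 2) = Pow(Mul(Rational(-1, 4), -15), 2) = Pow(Rational(15, 4), 2) = Rational(225, 16)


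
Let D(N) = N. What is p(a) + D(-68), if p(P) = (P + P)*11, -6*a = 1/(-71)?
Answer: -14473/213 ≈ -67.948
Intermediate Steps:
a = 1/426 (a = -⅙/(-71) = -⅙*(-1/71) = 1/426 ≈ 0.0023474)
p(P) = 22*P (p(P) = (2*P)*11 = 22*P)
p(a) + D(-68) = 22*(1/426) - 68 = 11/213 - 68 = -14473/213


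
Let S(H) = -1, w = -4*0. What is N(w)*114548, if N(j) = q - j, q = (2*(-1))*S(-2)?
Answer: 229096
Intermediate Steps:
w = 0
q = 2 (q = (2*(-1))*(-1) = -2*(-1) = 2)
N(j) = 2 - j
N(w)*114548 = (2 - 1*0)*114548 = (2 + 0)*114548 = 2*114548 = 229096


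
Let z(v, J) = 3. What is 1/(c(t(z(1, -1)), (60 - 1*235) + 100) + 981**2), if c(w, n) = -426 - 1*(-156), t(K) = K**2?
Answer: 1/962091 ≈ 1.0394e-6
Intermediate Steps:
c(w, n) = -270 (c(w, n) = -426 + 156 = -270)
1/(c(t(z(1, -1)), (60 - 1*235) + 100) + 981**2) = 1/(-270 + 981**2) = 1/(-270 + 962361) = 1/962091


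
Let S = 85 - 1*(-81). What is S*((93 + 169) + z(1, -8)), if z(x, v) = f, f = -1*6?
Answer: 42496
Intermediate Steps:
f = -6
z(x, v) = -6
S = 166 (S = 85 + 81 = 166)
S*((93 + 169) + z(1, -8)) = 166*((93 + 169) - 6) = 166*(262 - 6) = 166*256 = 42496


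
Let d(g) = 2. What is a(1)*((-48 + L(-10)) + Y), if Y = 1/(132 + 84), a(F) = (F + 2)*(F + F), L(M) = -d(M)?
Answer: -10799/36 ≈ -299.97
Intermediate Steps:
L(M) = -2 (L(M) = -1*2 = -2)
a(F) = 2*F*(2 + F) (a(F) = (2 + F)*(2*F) = 2*F*(2 + F))
Y = 1/216 ≈ 0.0046296
a(1)*((-48 + L(-10)) + Y) = (2*1*(2 + 1))*((-48 - 2) + 1/216) = (2*1*3)*(-50 + 1/216) = 6*(-10799/216) = -10799/36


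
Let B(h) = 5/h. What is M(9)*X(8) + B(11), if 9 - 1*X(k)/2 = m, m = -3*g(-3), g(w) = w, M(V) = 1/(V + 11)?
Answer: 5/11 ≈ 0.45455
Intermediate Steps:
M(V) = 1/(11 + V)
m = 9 (m = -3*(-3) = 9)
X(k) = 0 (X(k) = 18 - 2*9 = 18 - 18 = 0)
M(9)*X(8) + B(11) = 0/(11 + 9) + 5/11 = 0/20 + 5*(1/11) = (1/20)*0 + 5/11 = 0 + 5/11 = 5/11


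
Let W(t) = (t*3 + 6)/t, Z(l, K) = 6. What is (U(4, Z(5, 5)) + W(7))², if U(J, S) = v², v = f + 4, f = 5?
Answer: 352836/49 ≈ 7200.7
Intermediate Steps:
v = 9 (v = 5 + 4 = 9)
U(J, S) = 81 (U(J, S) = 9² = 81)
W(t) = (6 + 3*t)/t (W(t) = (3*t + 6)/t = (6 + 3*t)/t)
(U(4, Z(5, 5)) + W(7))² = (81 + (3 + 6/7))² = (81 + 27/7)² = (594/7)² = 352836/49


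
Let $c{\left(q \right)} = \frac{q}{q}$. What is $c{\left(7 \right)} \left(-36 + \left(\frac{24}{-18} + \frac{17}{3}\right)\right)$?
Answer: $- \frac{95}{3} \approx -31.667$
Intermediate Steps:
$c{\left(q \right)} = 1$
$c{\left(7 \right)} \left(-36 + \left(\frac{24}{-18} + \frac{17}{3}\right)\right) = 1 \left(-36 + \left(\frac{24}{-18} + \frac{17}{3}\right)\right) = 1 \left(-36 + \left(24 \left(- \frac{1}{18}\right) + 17 \cdot \frac{1}{3}\right)\right) = 1 \left(-36 + \left(- \frac{4}{3} + \frac{17}{3}\right)\right) = 1 \left(-36 + \frac{13}{3}\right) = 1 \left(- \frac{95}{3}\right) = - \frac{95}{3}$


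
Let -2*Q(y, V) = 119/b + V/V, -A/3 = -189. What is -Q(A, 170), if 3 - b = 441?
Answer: 319/876 ≈ 0.36416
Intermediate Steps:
b = -438 (b = 3 - 1*441 = 3 - 441 = -438)
A = 567 (A = -3*(-189) = 567)
Q(y, V) = -319/876 (Q(y, V) = -(119/(-438) + V/V)/2 = -(119*(-1/438) + 1)/2 = -(-119/438 + 1)/2 = -1/2*319/438 = -319/876)
-Q(A, 170) = -1*(-319/876) = 319/876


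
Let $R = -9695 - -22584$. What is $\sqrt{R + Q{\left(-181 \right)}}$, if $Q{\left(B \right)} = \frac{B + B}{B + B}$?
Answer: $\sqrt{12890} \approx 113.53$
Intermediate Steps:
$Q{\left(B \right)} = 1$ ($Q{\left(B \right)} = \frac{2 B}{2 B} = 2 B \frac{1}{2 B} = 1$)
$R = 12889$ ($R = -9695 + 22584 = 12889$)
$\sqrt{R + Q{\left(-181 \right)}} = \sqrt{12889 + 1} = \sqrt{12890}$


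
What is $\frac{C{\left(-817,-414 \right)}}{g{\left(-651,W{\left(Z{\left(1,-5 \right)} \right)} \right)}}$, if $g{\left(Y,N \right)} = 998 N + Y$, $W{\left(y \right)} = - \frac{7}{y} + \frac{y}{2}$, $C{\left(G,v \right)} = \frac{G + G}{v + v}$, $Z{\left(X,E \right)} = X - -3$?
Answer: $- \frac{817}{166221} \approx -0.0049151$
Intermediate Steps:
$Z{\left(X,E \right)} = 3 + X$ ($Z{\left(X,E \right)} = X + 3 = 3 + X$)
$C{\left(G,v \right)} = \frac{G}{v}$ ($C{\left(G,v \right)} = \frac{2 G}{2 v} = 2 G \frac{1}{2 v} = \frac{G}{v}$)
$W{\left(y \right)} = \frac{y}{2} - \frac{7}{y}$ ($W{\left(y \right)} = - \frac{7}{y} + y \frac{1}{2} = - \frac{7}{y} + \frac{y}{2} = \frac{y}{2} - \frac{7}{y}$)
$g{\left(Y,N \right)} = Y + 998 N$
$\frac{C{\left(-817,-414 \right)}}{g{\left(-651,W{\left(Z{\left(1,-5 \right)} \right)} \right)}} = \frac{\left(-817\right) \frac{1}{-414}}{-651 + 998 \left(\frac{3 + 1}{2} - \frac{7}{3 + 1}\right)} = \frac{\left(-817\right) \left(- \frac{1}{414}\right)}{-651 + 998 \left(\frac{1}{2} \cdot 4 - \frac{7}{4}\right)} = \frac{817}{414 \left(-651 + 998 \left(2 - \frac{7}{4}\right)\right)} = \frac{817}{414 \left(-651 + 998 \cdot \frac{1}{4}\right)} = \frac{817}{414 \left(-651 + \frac{499}{2}\right)} = \frac{817}{414 \left(- \frac{803}{2}\right)} = \frac{817}{414} \left(- \frac{2}{803}\right) = - \frac{817}{166221}$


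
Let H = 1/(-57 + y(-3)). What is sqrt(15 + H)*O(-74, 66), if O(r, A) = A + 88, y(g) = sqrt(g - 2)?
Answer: 154*sqrt((854 - 15*I*sqrt(5))/(57 - I*sqrt(5))) ≈ 596.09 - 0.01367*I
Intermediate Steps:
y(g) = sqrt(-2 + g)
H = 1/(-57 + I*sqrt(5)) (H = 1/(-57 + sqrt(-2 - 3)) = 1/(-57 + sqrt(-5)) = 1/(-57 + I*sqrt(5)) ≈ -0.017517 - 0.00068717*I)
O(r, A) = 88 + A
sqrt(15 + H)*O(-74, 66) = sqrt(15 + (-57/3254 - I*sqrt(5)/3254))*(88 + 66) = sqrt(48753/3254 - I*sqrt(5)/3254)*154 = 154*sqrt(48753/3254 - I*sqrt(5)/3254)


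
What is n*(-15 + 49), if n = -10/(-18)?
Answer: 170/9 ≈ 18.889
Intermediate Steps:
n = 5/9 (n = -10*(-1/18) = 5/9 ≈ 0.55556)
n*(-15 + 49) = 5*(-15 + 49)/9 = (5/9)*34 = 170/9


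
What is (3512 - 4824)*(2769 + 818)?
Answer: -4706144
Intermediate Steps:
(3512 - 4824)*(2769 + 818) = -1312*3587 = -4706144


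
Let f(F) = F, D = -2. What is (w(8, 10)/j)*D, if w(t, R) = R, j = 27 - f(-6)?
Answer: -20/33 ≈ -0.60606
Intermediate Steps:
j = 33 (j = 27 - 1*(-6) = 27 + 6 = 33)
(w(8, 10)/j)*D = (10/33)*(-2) = -20/33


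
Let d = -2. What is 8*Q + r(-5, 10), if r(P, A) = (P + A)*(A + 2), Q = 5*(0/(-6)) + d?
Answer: 44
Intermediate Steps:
Q = -2 (Q = 5*(0/(-6)) - 2 = 5*(0*(-⅙)) - 2 = 5*0 - 2 = 0 - 2 = -2)
r(P, A) = (2 + A)*(A + P) (r(P, A) = (A + P)*(2 + A) = (2 + A)*(A + P))
8*Q + r(-5, 10) = 8*(-2) + (10² + 2*10 + 2*(-5) + 10*(-5)) = -16 + (100 + 20 - 10 - 50) = -16 + 60 = 44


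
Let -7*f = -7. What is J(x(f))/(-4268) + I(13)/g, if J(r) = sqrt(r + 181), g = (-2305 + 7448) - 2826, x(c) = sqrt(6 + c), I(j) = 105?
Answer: 15/331 - sqrt(181 + sqrt(7))/4268 ≈ 0.042142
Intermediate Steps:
f = 1 (f = -1/7*(-7) = 1)
g = 2317 (g = 5143 - 2826 = 2317)
J(r) = sqrt(181 + r)
J(x(f))/(-4268) + I(13)/g = sqrt(181 + sqrt(6 + 1))/(-4268) + 105/2317 = sqrt(181 + sqrt(7))*(-1/4268) + 105*(1/2317) = -sqrt(181 + sqrt(7))/4268 + 15/331 = 15/331 - sqrt(181 + sqrt(7))/4268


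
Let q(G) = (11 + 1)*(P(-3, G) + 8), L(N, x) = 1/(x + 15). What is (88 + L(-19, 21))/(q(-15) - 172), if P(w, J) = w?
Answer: -3169/4032 ≈ -0.78596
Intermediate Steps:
L(N, x) = 1/(15 + x)
q(G) = 60 (q(G) = (11 + 1)*(-3 + 8) = 12*5 = 60)
(88 + L(-19, 21))/(q(-15) - 172) = (88 + 1/(15 + 21))/(60 - 172) = (88 + 1/36)/(-112) = (88 + 1/36)*(-1/112) = (3169/36)*(-1/112) = -3169/4032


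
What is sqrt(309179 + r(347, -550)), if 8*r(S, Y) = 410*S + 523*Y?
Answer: sqrt(1164026)/2 ≈ 539.45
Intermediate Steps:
r(S, Y) = 205*S/4 + 523*Y/8 (r(S, Y) = (410*S + 523*Y)/8 = 205*S/4 + 523*Y/8)
sqrt(309179 + r(347, -550)) = sqrt(309179 + ((205/4)*347 + (523/8)*(-550))) = sqrt(309179 + (71135/4 - 143825/4)) = sqrt(309179 - 36345/2) = sqrt(582013/2) = sqrt(1164026)/2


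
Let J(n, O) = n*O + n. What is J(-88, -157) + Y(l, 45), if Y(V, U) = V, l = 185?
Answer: 13913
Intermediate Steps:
J(n, O) = n + O*n (J(n, O) = O*n + n = n + O*n)
J(-88, -157) + Y(l, 45) = -88*(1 - 157) + 185 = -88*(-156) + 185 = 13728 + 185 = 13913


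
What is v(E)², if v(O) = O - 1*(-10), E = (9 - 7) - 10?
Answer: 4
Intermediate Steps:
E = -8 (E = 2 - 10 = -8)
v(O) = 10 + O (v(O) = O + 10 = 10 + O)
v(E)² = (10 - 8)² = 2² = 4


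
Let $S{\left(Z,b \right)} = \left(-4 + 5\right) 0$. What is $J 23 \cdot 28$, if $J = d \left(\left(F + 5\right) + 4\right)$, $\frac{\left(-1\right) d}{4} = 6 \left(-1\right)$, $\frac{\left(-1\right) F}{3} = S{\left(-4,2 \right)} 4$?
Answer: $139104$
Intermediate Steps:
$S{\left(Z,b \right)} = 0$ ($S{\left(Z,b \right)} = 1 \cdot 0 = 0$)
$F = 0$ ($F = - 3 \cdot 0 \cdot 4 = \left(-3\right) 0 = 0$)
$d = 24$ ($d = - 4 \cdot 6 \left(-1\right) = \left(-4\right) \left(-6\right) = 24$)
$J = 216$ ($J = 24 \left(\left(0 + 5\right) + 4\right) = 24 \left(5 + 4\right) = 24 \cdot 9 = 216$)
$J 23 \cdot 28 = 216 \cdot 23 \cdot 28 = 4968 \cdot 28 = 139104$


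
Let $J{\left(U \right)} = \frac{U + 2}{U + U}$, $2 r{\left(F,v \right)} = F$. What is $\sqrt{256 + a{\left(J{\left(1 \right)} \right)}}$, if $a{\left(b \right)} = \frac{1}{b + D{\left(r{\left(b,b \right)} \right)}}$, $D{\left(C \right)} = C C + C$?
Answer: $\frac{4 \sqrt{3605}}{15} \approx 16.011$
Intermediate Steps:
$r{\left(F,v \right)} = \frac{F}{2}$
$D{\left(C \right)} = C + C^{2}$ ($D{\left(C \right)} = C^{2} + C = C + C^{2}$)
$J{\left(U \right)} = \frac{2 + U}{2 U}$
$a{\left(b \right)} = \frac{1}{b + \frac{b \left(1 + \frac{b}{2}\right)}{2}}$ ($a{\left(b \right)} = \frac{1}{b + \frac{b}{2} \left(1 + \frac{b}{2}\right)} = \frac{1}{b + \frac{b \left(1 + \frac{b}{2}\right)}{2}}$)
$\sqrt{256 + a{\left(J{\left(1 \right)} \right)}} = \sqrt{256 + \frac{4}{\frac{2 + 1}{2 \cdot 1} \left(6 + \frac{2 + 1}{2 \cdot 1}\right)}} = \sqrt{256 + \frac{4}{\frac{1}{2} \cdot 1 \cdot 3 \left(6 + \frac{1}{2} \cdot 1 \cdot 3\right)}} = \sqrt{256 + \frac{4}{\frac{3}{2} \left(6 + \frac{3}{2}\right)}} = \sqrt{256 + 4 \cdot \frac{2}{3} \frac{1}{\frac{15}{2}}} = \sqrt{256 + 4 \cdot \frac{2}{3} \cdot \frac{2}{15}} = \sqrt{256 + \frac{16}{45}} = \sqrt{\frac{11536}{45}} = \frac{4 \sqrt{3605}}{15}$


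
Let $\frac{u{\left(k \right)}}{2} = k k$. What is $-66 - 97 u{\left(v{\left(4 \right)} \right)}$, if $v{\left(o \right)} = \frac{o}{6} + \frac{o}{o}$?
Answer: $- \frac{5444}{9} \approx -604.89$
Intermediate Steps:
$v{\left(o \right)} = 1 + \frac{o}{6}$ ($v{\left(o \right)} = o \frac{1}{6} + 1 = \frac{o}{6} + 1 = 1 + \frac{o}{6}$)
$u{\left(k \right)} = 2 k^{2}$ ($u{\left(k \right)} = 2 k k = 2 k^{2}$)
$-66 - 97 u{\left(v{\left(4 \right)} \right)} = -66 - 97 \cdot 2 \left(1 + \frac{1}{6} \cdot 4\right)^{2} = -66 - 97 \cdot 2 \left(1 + \frac{2}{3}\right)^{2} = -66 - 97 \cdot 2 \left(\frac{5}{3}\right)^{2} = -66 - 97 \cdot 2 \cdot \frac{25}{9} = -66 - \frac{4850}{9} = - \frac{5444}{9}$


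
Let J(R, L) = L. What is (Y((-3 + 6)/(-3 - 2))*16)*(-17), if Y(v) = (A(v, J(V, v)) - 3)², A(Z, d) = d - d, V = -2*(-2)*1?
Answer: -2448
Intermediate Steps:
V = 4 (V = 4*1 = 4)
A(Z, d) = 0
Y(v) = 9 (Y(v) = (0 - 3)² = (-3)² = 9)
(Y((-3 + 6)/(-3 - 2))*16)*(-17) = (9*16)*(-17) = 144*(-17) = -2448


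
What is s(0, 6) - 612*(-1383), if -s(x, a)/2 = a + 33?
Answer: 846318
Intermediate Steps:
s(x, a) = -66 - 2*a (s(x, a) = -2*(a + 33) = -2*(33 + a) = -66 - 2*a)
s(0, 6) - 612*(-1383) = (-66 - 2*6) - 612*(-1383) = (-66 - 12) + 846396 = -78 + 846396 = 846318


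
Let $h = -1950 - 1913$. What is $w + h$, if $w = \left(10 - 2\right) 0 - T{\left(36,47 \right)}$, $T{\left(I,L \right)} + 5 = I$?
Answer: $-3894$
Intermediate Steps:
$T{\left(I,L \right)} = -5 + I$
$h = -3863$ ($h = -1950 - 1913 = -3863$)
$w = -31$ ($w = \left(10 - 2\right) 0 - \left(-5 + 36\right) = 8 \cdot 0 - 31 = 0 - 31 = -31$)
$w + h = -31 - 3863 = -3894$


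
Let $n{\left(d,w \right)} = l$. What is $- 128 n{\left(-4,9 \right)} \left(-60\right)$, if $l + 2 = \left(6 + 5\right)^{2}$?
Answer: $913920$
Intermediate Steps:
$l = 119$ ($l = -2 + \left(6 + 5\right)^{2} = -2 + 11^{2} = -2 + 121 = 119$)
$n{\left(d,w \right)} = 119$
$- 128 n{\left(-4,9 \right)} \left(-60\right) = \left(-128\right) 119 \left(-60\right) = \left(-15232\right) \left(-60\right) = 913920$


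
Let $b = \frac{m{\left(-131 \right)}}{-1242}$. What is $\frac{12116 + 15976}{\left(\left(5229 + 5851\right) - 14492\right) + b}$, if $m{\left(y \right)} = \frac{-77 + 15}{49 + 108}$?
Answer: $- \frac{2738885724}{332659733} \approx -8.2333$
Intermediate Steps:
$m{\left(y \right)} = - \frac{62}{157}$
$b = \frac{31}{97497}$ ($b = - \frac{62}{157 \left(-1242\right)} = \left(- \frac{62}{157}\right) \left(- \frac{1}{1242}\right) = \frac{31}{97497} \approx 0.00031796$)
$\frac{12116 + 15976}{\left(\left(5229 + 5851\right) - 14492\right) + b} = \frac{12116 + 15976}{\left(\left(5229 + 5851\right) - 14492\right) + \frac{31}{97497}} = \frac{28092}{\left(11080 - 14492\right) + \frac{31}{97497}} = \frac{28092}{-3412 + \frac{31}{97497}} = \frac{28092}{- \frac{332659733}{97497}} = 28092 \left(- \frac{97497}{332659733}\right) = - \frac{2738885724}{332659733}$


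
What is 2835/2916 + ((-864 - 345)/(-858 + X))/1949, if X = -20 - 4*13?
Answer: 341309/350820 ≈ 0.97289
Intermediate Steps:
X = -72 (X = -20 - 52 = -72)
2835/2916 + ((-864 - 345)/(-858 + X))/1949 = 2835/2916 + ((-864 - 345)/(-858 - 72))/1949 = 2835*(1/2916) - 1209/(-930)*(1/1949) = 35/36 - 1209*(-1/930)*(1/1949) = 35/36 + (13/10)*(1/1949) = 35/36 + 13/19490 = 341309/350820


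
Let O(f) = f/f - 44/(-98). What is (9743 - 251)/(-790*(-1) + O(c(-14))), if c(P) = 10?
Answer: 155036/12927 ≈ 11.993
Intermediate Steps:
O(f) = 71/49 (O(f) = 1 - 44*(-1/98) = 1 + 22/49 = 71/49)
(9743 - 251)/(-790*(-1) + O(c(-14))) = (9743 - 251)/(-790*(-1) + 71/49) = 9492/(790 + 71/49) = 9492/(38781/49) = 9492*(49/38781) = 155036/12927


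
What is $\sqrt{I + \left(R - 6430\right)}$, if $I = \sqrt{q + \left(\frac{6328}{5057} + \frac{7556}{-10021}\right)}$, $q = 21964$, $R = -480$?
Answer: $\frac{\sqrt{-17745411671865210190 + 202704788 \sqrt{3525407444621584093}}}{50676197} \approx 82.23 i$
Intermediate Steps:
$I = \frac{4 \sqrt{3525407444621584093}}{50676197}$ ($I = \sqrt{21964 + \left(\frac{6328}{5057} + \frac{7556}{-10021}\right)} = \sqrt{21964 + \left(6328 \cdot \frac{1}{5057} + 7556 \left(- \frac{1}{10021}\right)\right)} = \sqrt{21964 + \left(\frac{6328}{5057} - \frac{7556}{10021}\right)} = \sqrt{21964 + \frac{25202196}{50676197}} = \sqrt{\frac{1113077193104}{50676197}} = \frac{4 \sqrt{3525407444621584093}}{50676197} \approx 148.2$)
$\sqrt{I + \left(R - 6430\right)} = \sqrt{\frac{4 \sqrt{3525407444621584093}}{50676197} - 6910} = \sqrt{-6910 + \frac{4 \sqrt{3525407444621584093}}{50676197}}$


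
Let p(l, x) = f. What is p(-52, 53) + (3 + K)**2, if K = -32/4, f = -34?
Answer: -9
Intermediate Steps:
p(l, x) = -34
K = -8 (K = -32*1/4 = -8)
p(-52, 53) + (3 + K)**2 = -34 + (3 - 8)**2 = -34 + (-5)**2 = -34 + 25 = -9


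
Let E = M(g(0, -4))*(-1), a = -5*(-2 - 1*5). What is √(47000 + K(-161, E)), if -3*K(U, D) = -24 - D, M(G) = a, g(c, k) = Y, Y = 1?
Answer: √422967/3 ≈ 216.79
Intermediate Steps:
a = 35 (a = -5*(-2 - 5) = -5*(-7) = 35)
g(c, k) = 1
M(G) = 35
E = -35 (E = 35*(-1) = -35)
K(U, D) = 8 + D/3 (K(U, D) = -(-24 - D)/3 = 8 + D/3)
√(47000 + K(-161, E)) = √(47000 + (8 + (⅓)*(-35))) = √(47000 + (8 - 35/3)) = √(47000 - 11/3) = √(140989/3) = √422967/3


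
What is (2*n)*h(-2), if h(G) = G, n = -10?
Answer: 40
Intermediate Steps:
(2*n)*h(-2) = (2*(-10))*(-2) = -20*(-2) = 40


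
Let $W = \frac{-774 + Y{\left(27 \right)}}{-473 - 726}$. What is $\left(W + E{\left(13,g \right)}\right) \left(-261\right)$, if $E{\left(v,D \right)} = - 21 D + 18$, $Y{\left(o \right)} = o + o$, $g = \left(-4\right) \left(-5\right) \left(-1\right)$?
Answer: $- \frac{137255202}{1199} \approx -1.1447 \cdot 10^{5}$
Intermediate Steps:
$g = -20$ ($g = 20 \left(-1\right) = -20$)
$Y{\left(o \right)} = 2 o$
$E{\left(v,D \right)} = 18 - 21 D$
$W = \frac{720}{1199}$ ($W = \frac{-774 + 2 \cdot 27}{-473 - 726} = \frac{-774 + 54}{-1199} = \left(-720\right) \left(- \frac{1}{1199}\right) = \frac{720}{1199} \approx 0.6005$)
$\left(W + E{\left(13,g \right)}\right) \left(-261\right) = \left(\frac{720}{1199} + \left(18 - -420\right)\right) \left(-261\right) = \left(\frac{720}{1199} + \left(18 + 420\right)\right) \left(-261\right) = \left(\frac{720}{1199} + 438\right) \left(-261\right) = \frac{525882}{1199} \left(-261\right) = - \frac{137255202}{1199}$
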